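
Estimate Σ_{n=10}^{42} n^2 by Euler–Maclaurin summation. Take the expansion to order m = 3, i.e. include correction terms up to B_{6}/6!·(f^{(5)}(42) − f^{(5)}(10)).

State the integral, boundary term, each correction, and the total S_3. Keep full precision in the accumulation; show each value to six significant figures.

Integral: ∫_10^42 x^2 dx = 24362.7.
Boundary: ½(f(10) + f(42)) = ½(100.000 + 1764.00) = 932.000.
Integral + boundary = 25294.7.
k=1: B_{2}/(2)! × [f^{(1)}(42) − f^{(1)}(10)] = 1/12 × (84.0000 − 20.0000) = 5.33333.
Running total after k=1: 25300.0.
k=2: B_{4}/(4)! × [f^{(3)}(42) − f^{(3)}(10)] = −1/720 × (0.00000 − 0.00000) = 0.00000.
Running total after k=2: 25300.0.
k=3: B_{6}/(6)! × [f^{(5)}(42) − f^{(5)}(10)] = 1/30240 × (0.00000 − 0.00000) = 0.00000.

S_3 ≈ 25300.0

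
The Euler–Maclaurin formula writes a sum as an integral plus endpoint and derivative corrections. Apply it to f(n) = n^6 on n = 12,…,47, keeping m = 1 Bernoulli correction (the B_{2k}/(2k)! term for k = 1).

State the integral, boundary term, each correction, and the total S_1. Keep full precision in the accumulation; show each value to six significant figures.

S_1 ≈ 7.78753e+10

The integral term ∫_12^47 x^6 dx = 7.23696e+10.
Boundary: ½(f(12) + f(47)) = ½(2.98598e+06 + 1.07792e+10) = 5.39110e+09.
So far: 7.77607e+10.
k=1: B_{2}/(2)! × [f^{(1)}(47) − f^{(1)}(12)] = 1/12 × (1.37607e+09 − 1.49299e+06) = 1.14548e+08.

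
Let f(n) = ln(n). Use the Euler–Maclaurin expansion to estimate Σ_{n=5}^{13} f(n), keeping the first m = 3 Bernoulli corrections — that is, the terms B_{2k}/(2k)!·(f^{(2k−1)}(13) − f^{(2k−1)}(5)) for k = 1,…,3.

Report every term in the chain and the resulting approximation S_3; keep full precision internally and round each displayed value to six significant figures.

S_3 ≈ 19.3741

The integral term ∫_5^13 ln(x) dx = 17.2972.
½[f(5) + f(13)] = ½[1.60944 + 2.56495] = 2.08719.
Running total after boundary: 19.3843.
Order-1 term: 1/12 · (0.0769231 − 0.200000) = -0.0102564.
Partial sum through k=1: 19.3741.
Order-2 term: −1/720 · (0.000910332 − 0.0160000) = 2.09579e-05.
Partial sum through k=2: 19.3741.
Order-3 term: 1/30240 · (6.46390e-05 − 0.00768000) = -2.51831e-07.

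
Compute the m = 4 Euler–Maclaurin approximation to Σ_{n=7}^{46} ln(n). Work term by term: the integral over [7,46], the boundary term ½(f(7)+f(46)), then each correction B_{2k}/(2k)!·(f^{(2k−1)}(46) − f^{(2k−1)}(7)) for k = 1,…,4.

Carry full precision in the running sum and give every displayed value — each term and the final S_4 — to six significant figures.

Integral: ∫_7^46 ln(x) dx = 123.496.
Endpoint term: (f(7) + f(46))/2 = (1.94591 + 3.82864)/2 = 2.88728.
Integral + boundary = 126.383.
Correction k=1: B_{2}/2! · (f^{(1)}(46) − f^{(1)}(7)) = 1/12 · (0.0217391 − 0.142857) = -0.0100932.
After k=1: 126.373.
Correction k=2: B_{4}/4! · (f^{(3)}(46) − f^{(3)}(7)) = −1/720 · (2.05474e-05 − 0.00583090) = 8.06994e-06.
After k=2: 126.373.
Correction k=3: B_{6}/6! · (f^{(5)}(46) − f^{(5)}(7)) = 1/30240 · (1.16526e-07 − 0.00142798) = -4.72176e-08.
After k=3: 126.373.
Correction k=4: B_{8}/8! · (f^{(7)}(46) − f^{(7)}(7)) = −1/1209600 · (1.65207e-09 − 0.000874271) = 7.22776e-10.

S_4 ≈ 126.373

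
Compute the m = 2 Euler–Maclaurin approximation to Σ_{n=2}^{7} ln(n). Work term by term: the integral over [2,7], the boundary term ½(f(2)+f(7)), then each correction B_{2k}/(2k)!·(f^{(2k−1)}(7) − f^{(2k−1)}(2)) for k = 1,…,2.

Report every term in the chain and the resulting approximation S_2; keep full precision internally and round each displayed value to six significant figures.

S_2 ≈ 8.52518

Integral: ∫_2^7 ln(x) dx = 7.23508.
Boundary: ½(f(2) + f(7)) = ½(0.693147 + 1.94591) = 1.31953.
Integral + boundary = 8.55461.
Order-1 term: 1/12 · (0.142857 − 0.500000) = -0.0297619.
Partial sum through k=1: 8.52484.
Order-2 term: −1/720 · (0.00583090 − 0.250000) = 0.000339124.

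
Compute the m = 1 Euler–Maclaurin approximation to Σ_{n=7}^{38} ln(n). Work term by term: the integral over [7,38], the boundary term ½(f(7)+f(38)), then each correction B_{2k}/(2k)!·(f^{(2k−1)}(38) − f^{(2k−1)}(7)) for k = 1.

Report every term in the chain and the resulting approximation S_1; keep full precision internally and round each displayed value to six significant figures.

S_1 ≈ 96.3889

The integral term ∫_7^38 ln(x) dx = 93.6069.
Boundary: ½(f(7) + f(38)) = ½(1.94591 + 3.63759) = 2.79175.
So far: 96.3987.
Correction k=1: B_{2}/2! · (f^{(1)}(38) − f^{(1)}(7)) = 1/12 · (0.0263158 − 0.142857) = -0.00971178.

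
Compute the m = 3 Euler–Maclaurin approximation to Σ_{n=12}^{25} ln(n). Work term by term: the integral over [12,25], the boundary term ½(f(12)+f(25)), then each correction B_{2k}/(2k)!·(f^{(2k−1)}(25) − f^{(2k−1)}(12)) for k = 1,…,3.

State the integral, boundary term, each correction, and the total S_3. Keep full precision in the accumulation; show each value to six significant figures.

S_3 ≈ 40.5013

Integral: ∫_12^25 ln(x) dx = 37.6530.
Boundary: ½(f(12) + f(25)) = ½(2.48491 + 3.21888) = 2.85189.
So far: 40.5049.
Order-1 term: 1/12 · (0.0400000 − 0.0833333) = -0.00361111.
Partial sum through k=1: 40.5013.
Order-2 term: −1/720 · (0.000128000 − 0.00115741) = 1.42973e-06.
Partial sum through k=2: 40.5013.
Order-3 term: 1/30240 · (2.45760e-06 − 9.64506e-05) = -3.10823e-09.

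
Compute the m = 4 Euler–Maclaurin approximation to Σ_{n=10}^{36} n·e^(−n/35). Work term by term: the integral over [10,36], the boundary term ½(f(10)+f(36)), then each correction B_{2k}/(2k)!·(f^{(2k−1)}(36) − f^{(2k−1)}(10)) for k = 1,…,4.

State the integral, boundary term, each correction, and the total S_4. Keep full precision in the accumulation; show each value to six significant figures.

∫_10^36 x·e^(−x/35) dx evaluates to 295.146.
Endpoint term: (f(10) + f(36))/2 = (7.51477 + 12.8706)/2 = 10.1927.
Integral + boundary = 305.339.
Order-1 term: 1/12 · (-0.0102148 − 0.536769) = -0.0455820.
Partial sum through k=1: 305.293.
Order-2 term: −1/720 · (0.000575363 − 0.00166508) = 1.51350e-06.
Partial sum through k=2: 305.293.
Order-3 term: 1/30240 · (9.46175e-07 − 2.36080e-06) = -4.67800e-11.
Partial sum through k=3: 305.293.
Order-4 term: −1/1209600 · (1.16136e-09 − 2.74478e-09) = 1.30904e-15.

S_4 ≈ 305.293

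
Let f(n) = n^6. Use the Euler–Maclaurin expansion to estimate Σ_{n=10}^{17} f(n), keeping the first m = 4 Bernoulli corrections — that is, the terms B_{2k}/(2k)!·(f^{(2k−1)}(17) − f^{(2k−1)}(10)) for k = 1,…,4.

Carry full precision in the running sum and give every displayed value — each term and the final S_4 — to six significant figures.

∫_10^17 x^6 dx evaluates to 5.71912e+07.
Boundary: ½(f(10) + f(17)) = ½(1.00000e+06 + 2.41376e+07) = 1.25688e+07.
Running total after boundary: 6.97600e+07.
Correction k=1: B_{2}/2! · (f^{(1)}(17) − f^{(1)}(10)) = 1/12 · (8.51914e+06 − 600000) = 659928.
After k=1: 7.04200e+07.
Correction k=2: B_{4}/4! · (f^{(3)}(17) − f^{(3)}(10)) = −1/720 · (589560 − 120000) = -652.167.
After k=2: 7.04193e+07.
Correction k=3: B_{6}/6! · (f^{(5)}(17) − f^{(5)}(10)) = 1/30240 · (12240.0 − 7200.00) = 0.166667.
After k=3: 7.04193e+07.
Correction k=4: B_{8}/8! · (f^{(7)}(17) − f^{(7)}(10)) = −1/1209600 · (0.00000 − 0.00000) = 0.00000.

S_4 ≈ 7.04193e+07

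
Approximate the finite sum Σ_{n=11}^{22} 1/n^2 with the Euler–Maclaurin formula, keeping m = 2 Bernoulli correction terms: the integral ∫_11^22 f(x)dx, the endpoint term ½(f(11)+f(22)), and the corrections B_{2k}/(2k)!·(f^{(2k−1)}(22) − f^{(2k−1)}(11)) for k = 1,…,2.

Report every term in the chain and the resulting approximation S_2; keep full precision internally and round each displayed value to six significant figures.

The integral term ∫_11^22 1/x^2 dx = 0.0454545.
Boundary: ½(f(11) + f(22)) = ½(0.00826446 + 0.00206612) = 0.00516529.
Integral + boundary = 0.0506198.
k=1: B_{2}/(2)! × [f^{(1)}(22) − f^{(1)}(11)] = 1/12 × (-0.000187829 − (-0.00150263)) = 0.000109567.
After k=1: 0.0507294.
k=2: B_{4}/(4)! × [f^{(3)}(22) − f^{(3)}(11)] = −1/720 × (-4.65691e-06 − (-0.000149021)) = -2.00506e-07.

S_2 ≈ 0.0507292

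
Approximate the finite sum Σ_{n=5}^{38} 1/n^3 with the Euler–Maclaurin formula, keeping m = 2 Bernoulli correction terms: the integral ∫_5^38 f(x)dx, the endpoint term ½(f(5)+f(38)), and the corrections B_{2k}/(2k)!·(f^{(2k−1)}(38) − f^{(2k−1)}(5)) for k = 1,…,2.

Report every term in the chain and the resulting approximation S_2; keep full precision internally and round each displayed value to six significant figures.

∫_5^38 1/x^3 dx evaluates to 0.0196537.
Boundary: ½(f(5) + f(38)) = ½(0.00800000 + 1.82242e-05) = 0.00400911.
So far: 0.0236629.
k=1: B_{2}/(2)! × [f^{(1)}(38) − f^{(1)}(5)] = 1/12 × (-1.43876e-06 − (-0.00480000)) = 0.000399880.
Partial sum through k=1: 0.0240627.
k=2: B_{4}/(4)! × [f^{(3)}(38) − f^{(3)}(5)] = −1/720 × (-1.99274e-08 − (-0.00384000)) = -5.33331e-06.

S_2 ≈ 0.0240574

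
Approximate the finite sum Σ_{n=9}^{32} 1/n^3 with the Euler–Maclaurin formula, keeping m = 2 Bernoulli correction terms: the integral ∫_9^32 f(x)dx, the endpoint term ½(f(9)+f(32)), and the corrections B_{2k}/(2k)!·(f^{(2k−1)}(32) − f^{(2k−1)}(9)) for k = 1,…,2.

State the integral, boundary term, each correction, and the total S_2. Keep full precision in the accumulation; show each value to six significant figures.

Integral: ∫_9^32 1/x^3 dx = 0.00568456.
½[f(9) + f(32)] = ½[0.00137174 + 3.05176e-05] = 0.000701130.
Integral + boundary = 0.00638569.
Order-1 term: 1/12 · (-2.86102e-06 − (-0.000457247)) = 3.78655e-05.
After k=1: 0.00642355.
Order-2 term: −1/720 · (-5.58794e-08 − (-0.000112901)) = -1.56729e-07.

S_2 ≈ 0.00642340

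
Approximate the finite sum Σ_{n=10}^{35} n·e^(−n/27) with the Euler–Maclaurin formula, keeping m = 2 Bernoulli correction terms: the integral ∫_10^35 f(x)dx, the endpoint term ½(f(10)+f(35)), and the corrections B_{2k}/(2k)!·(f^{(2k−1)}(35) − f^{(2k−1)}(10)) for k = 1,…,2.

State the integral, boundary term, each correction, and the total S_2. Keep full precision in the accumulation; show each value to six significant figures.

S_2 ≈ 240.073

The integral term ∫_10^35 x·e^(−x/27) dx = 231.877.
½[f(10) + f(35)] = ½[6.90479 + 9.57401] = 8.23940.
Integral + boundary = 240.116.
Order-1 term: 1/12 · (-0.0810498 − 0.434746) = -0.0429830.
Running total after k=1: 240.073.
Order-2 term: −1/720 · (0.000639282 − 0.00249068) = 2.57138e-06.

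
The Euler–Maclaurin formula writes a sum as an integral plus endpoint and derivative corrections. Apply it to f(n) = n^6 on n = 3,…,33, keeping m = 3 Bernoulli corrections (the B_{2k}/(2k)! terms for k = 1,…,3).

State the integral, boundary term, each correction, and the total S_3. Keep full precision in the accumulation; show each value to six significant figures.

S_3 ≈ 6.75364e+09

∫_3^33 x^6 dx evaluates to 6.08835e+09.
½[f(3) + f(33)] = ½[729.000 + 1.29147e+09] = 6.45734e+08.
Integral + boundary = 6.73408e+09.
Correction k=1: B_{2}/2! · (f^{(1)}(33) − f^{(1)}(3)) = 1/12 · (2.34812e+08 − 1458.00) = 1.95676e+07.
Partial sum through k=1: 6.75365e+09.
Correction k=2: B_{4}/4! · (f^{(3)}(33) − f^{(3)}(3)) = −1/720 · (4.31244e+06 − 3240.00) = -5985.00.
Partial sum through k=2: 6.75364e+09.
Correction k=3: B_{6}/6! · (f^{(5)}(33) − f^{(5)}(3)) = 1/30240 · (23760.0 − 2160.00) = 0.714286.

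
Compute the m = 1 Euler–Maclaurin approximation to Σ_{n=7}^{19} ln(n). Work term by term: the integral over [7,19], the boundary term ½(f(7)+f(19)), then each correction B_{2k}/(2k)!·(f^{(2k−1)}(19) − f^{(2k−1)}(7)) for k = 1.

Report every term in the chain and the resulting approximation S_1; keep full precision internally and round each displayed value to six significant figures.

S_1 ≈ 32.7606

∫_7^19 ln(x) dx evaluates to 30.3230.
½[f(7) + f(19)] = ½[1.94591 + 2.94444] = 2.44517.
Running total after boundary: 32.7681.
Order-1 term: 1/12 · (0.0526316 − 0.142857) = -0.00751880.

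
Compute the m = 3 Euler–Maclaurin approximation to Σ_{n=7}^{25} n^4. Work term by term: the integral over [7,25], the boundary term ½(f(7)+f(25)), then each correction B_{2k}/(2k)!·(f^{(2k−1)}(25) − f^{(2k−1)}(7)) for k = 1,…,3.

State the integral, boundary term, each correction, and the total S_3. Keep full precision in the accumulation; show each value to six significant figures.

The integral term ∫_7^25 x^4 dx = 1.94976e+06.
½[f(7) + f(25)] = ½[2401.00 + 390625] = 196513.
So far: 2.14628e+06.
Order-1 term: 1/12 · (62500.0 − 1372.00) = 5094.00.
Running total after k=1: 2.15137e+06.
Order-2 term: −1/720 · (600.000 − 168.000) = -0.600000.
Running total after k=2: 2.15137e+06.
Order-3 term: 1/30240 · (0.00000 − 0.00000) = 0.00000.

S_3 ≈ 2.15137e+06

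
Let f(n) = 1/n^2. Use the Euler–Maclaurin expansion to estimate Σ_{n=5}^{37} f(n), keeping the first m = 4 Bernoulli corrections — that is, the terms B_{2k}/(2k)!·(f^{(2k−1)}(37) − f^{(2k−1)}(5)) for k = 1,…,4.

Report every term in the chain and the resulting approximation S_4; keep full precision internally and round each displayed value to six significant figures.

S_4 ≈ 0.194658

The integral term ∫_5^37 1/x^2 dx = 0.172973.
Endpoint term: (f(5) + f(37))/2 = (0.0400000 + 0.000730460)/2 = 0.0203652.
Running total after boundary: 0.193338.
Correction k=1: B_{2}/2! · (f^{(1)}(37) − f^{(1)}(5)) = 1/12 · (-3.94843e-05 − (-0.0160000)) = 0.00133004.
After k=1: 0.194668.
Correction k=2: B_{4}/4! · (f^{(3)}(37) − f^{(3)}(5)) = −1/720 · (-3.46101e-07 − (-0.00768000)) = -1.06662e-05.
After k=2: 0.194658.
Correction k=3: B_{6}/6! · (f^{(5)}(37) − f^{(5)}(5)) = 1/30240 · (-7.58439e-09 − (-0.00921600)) = 3.04762e-07.
After k=3: 0.194658.
Correction k=4: B_{8}/8! · (f^{(7)}(37) − f^{(7)}(5)) = −1/1209600 · (-3.10245e-10 − (-0.0206438)) = -1.70667e-08.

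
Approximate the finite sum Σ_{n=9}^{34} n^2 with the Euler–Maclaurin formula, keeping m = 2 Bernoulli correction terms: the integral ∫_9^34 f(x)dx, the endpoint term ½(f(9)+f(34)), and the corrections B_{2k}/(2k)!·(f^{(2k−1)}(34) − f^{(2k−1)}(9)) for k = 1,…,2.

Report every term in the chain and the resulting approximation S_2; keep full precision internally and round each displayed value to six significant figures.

Integral: ∫_9^34 x^2 dx = 12858.3.
½[f(9) + f(34)] = ½[81.0000 + 1156.00] = 618.500.
So far: 13476.8.
Correction k=1: B_{2}/2! · (f^{(1)}(34) − f^{(1)}(9)) = 1/12 · (68.0000 − 18.0000) = 4.16667.
Partial sum through k=1: 13481.0.
Correction k=2: B_{4}/4! · (f^{(3)}(34) − f^{(3)}(9)) = −1/720 · (0.00000 − 0.00000) = 0.00000.

S_2 ≈ 13481.0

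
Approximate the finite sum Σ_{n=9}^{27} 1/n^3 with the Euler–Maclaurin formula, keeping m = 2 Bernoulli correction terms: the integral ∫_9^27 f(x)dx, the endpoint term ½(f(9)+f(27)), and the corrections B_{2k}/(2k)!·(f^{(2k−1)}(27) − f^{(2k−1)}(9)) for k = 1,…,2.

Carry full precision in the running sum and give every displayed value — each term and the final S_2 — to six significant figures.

The integral term ∫_9^27 1/x^3 dx = 0.00548697.
½[f(9) + f(27)] = ½[0.00137174 + 5.08053e-05] = 0.000711274.
Running total after boundary: 0.00619824.
Order-1 term: 1/12 · (-5.64503e-06 − (-0.000457247)) = 3.76335e-05.
Running total after k=1: 0.00623588.
Order-2 term: −1/720 · (-1.54870e-07 − (-0.000112901)) = -1.56591e-07.

S_2 ≈ 0.00623572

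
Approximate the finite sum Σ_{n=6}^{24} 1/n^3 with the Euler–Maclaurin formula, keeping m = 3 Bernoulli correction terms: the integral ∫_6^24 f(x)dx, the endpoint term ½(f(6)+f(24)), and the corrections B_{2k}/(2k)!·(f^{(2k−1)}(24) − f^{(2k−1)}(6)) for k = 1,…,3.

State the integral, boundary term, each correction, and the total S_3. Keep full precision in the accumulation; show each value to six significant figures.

∫_6^24 1/x^3 dx evaluates to 0.0130208.
½[f(6) + f(24)] = ½[0.00462963 + 7.23380e-05] = 0.00235098.
So far: 0.0153718.
k=1: B_{2}/(2)! × [f^{(1)}(24) − f^{(1)}(6)] = 1/12 × (-9.04225e-06 − (-0.00231481)) = 0.000192148.
Running total after k=1: 0.0155640.
k=2: B_{4}/(4)! × [f^{(3)}(24) − f^{(3)}(6)] = −1/720 × (-3.13967e-07 − (-0.00128601)) = -1.78569e-06.
Running total after k=2: 0.0155622.
k=3: B_{6}/(6)! × [f^{(5)}(24) − f^{(5)}(6)] = 1/30240 × (-2.28934e-08 − (-0.00150034)) = 4.96138e-08.

S_3 ≈ 0.0155622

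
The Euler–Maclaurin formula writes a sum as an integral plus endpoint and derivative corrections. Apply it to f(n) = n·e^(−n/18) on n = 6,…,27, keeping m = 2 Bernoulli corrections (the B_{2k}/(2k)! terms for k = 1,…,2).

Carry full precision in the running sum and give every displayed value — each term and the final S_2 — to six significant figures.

The integral term ∫_6^27 x·e^(−x/18) dx = 128.806.
Boundary: ½(f(6) + f(27)) = ½(4.29919 + 6.02451) = 5.16185.
So far: 133.968.
Order-1 term: 1/12 · (-0.111565 − 0.477688) = -0.0491044.
Running total after k=1: 133.919.
Order-2 term: −1/720 · (0.00103301 − 0.00589738) = 6.75607e-06.

S_2 ≈ 133.919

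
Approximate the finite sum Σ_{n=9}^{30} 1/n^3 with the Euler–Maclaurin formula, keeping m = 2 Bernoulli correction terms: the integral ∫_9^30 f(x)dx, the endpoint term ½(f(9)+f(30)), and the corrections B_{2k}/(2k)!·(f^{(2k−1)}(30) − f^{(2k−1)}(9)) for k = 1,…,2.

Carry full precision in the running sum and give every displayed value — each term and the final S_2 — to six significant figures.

S_2 ≈ 0.00635931

Integral: ∫_9^30 1/x^3 dx = 0.00561728.
Boundary: ½(f(9) + f(30)) = ½(0.00137174 + 3.70370e-05) = 0.000704390.
Integral + boundary = 0.00632167.
Order-1 term: 1/12 · (-3.70370e-06 − (-0.000457247)) = 3.77953e-05.
Running total after k=1: 0.00635947.
Order-2 term: −1/720 · (-8.23045e-08 − (-0.000112901)) = -1.56692e-07.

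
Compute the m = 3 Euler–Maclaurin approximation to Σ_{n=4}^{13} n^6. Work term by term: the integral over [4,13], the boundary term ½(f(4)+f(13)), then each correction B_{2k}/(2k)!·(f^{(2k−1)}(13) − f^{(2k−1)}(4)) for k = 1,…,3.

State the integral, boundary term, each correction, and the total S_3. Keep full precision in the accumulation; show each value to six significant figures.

S_3 ≈ 1.15620e+07

∫_4^13 x^6 dx evaluates to 8.96173e+06.
½[f(4) + f(13)] = ½[4096.00 + 4.82681e+06] = 2.41545e+06.
Integral + boundary = 1.13772e+07.
Correction k=1: B_{2}/2! · (f^{(1)}(13) − f^{(1)}(4)) = 1/12 · (2.22776e+06 − 6144.00) = 185134.
After k=1: 1.15623e+07.
Correction k=2: B_{4}/4! · (f^{(3)}(13) − f^{(3)}(4)) = −1/720 · (263640 − 7680.00) = -355.500.
After k=2: 1.15620e+07.
Correction k=3: B_{6}/6! · (f^{(5)}(13) − f^{(5)}(4)) = 1/30240 · (9360.00 − 2880.00) = 0.214286.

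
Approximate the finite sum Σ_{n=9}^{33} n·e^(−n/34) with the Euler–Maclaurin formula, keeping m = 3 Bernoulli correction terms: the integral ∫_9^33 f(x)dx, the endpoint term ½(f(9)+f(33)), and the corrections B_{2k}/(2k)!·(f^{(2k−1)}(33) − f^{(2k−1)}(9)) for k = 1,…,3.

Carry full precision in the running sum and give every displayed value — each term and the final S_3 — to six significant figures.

S_3 ≈ 268.600

The integral term ∫_9^33 x·e^(−x/34) dx = 258.942.
Endpoint term: (f(9) + f(33))/2 = (6.90688 + 12.5024)/2 = 9.70463.
So far: 268.646.
Order-1 term: 1/12 · (0.0111429 − 0.564288) = -0.0460954.
Partial sum through k=1: 268.600.
Order-2 term: −1/720 · (0.000665107 − 0.00181587) = 1.59829e-06.
Partial sum through k=2: 268.600.
Order-3 term: 1/30240 · (1.14236e-06 − 2.71939e-06) = -5.21502e-11.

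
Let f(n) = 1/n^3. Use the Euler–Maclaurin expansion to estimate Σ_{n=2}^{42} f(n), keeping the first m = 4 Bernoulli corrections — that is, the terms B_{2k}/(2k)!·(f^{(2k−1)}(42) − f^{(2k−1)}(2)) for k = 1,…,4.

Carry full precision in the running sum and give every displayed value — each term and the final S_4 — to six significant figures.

S_4 ≈ 0.201725

∫_2^42 1/x^3 dx evaluates to 0.124717.
Boundary: ½(f(2) + f(42)) = ½(0.125000 + 1.34975e-05) = 0.0625067.
Running total after boundary: 0.187223.
k=1: B_{2}/(2)! × [f^{(1)}(42) − f^{(1)}(2)] = 1/12 × (-9.64104e-07 − (-0.187500)) = 0.0156249.
Partial sum through k=1: 0.202848.
k=2: B_{4}/(4)! × [f^{(3)}(42) − f^{(3)}(2)] = −1/720 × (-1.09309e-08 − (-0.937500)) = -0.00130208.
Partial sum through k=2: 0.201546.
k=3: B_{6}/(6)! × [f^{(5)}(42) − f^{(5)}(2)] = 1/30240 × (-2.60259e-10 − (-9.84375)) = 0.000325521.
Partial sum through k=3: 0.201872.
k=4: B_{8}/(8)! × [f^{(7)}(42) − f^{(7)}(2)] = −1/1209600 × (-1.06228e-11 − (-177.188)) = -0.000146484.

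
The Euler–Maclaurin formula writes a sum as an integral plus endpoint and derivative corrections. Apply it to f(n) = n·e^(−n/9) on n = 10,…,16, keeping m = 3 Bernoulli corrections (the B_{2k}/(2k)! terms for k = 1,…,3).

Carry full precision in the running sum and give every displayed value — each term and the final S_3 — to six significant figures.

∫_10^16 x·e^(−x/9) dx evaluates to 18.2640.
½[f(10) + f(16)] = ½[3.29193 + 2.70421] = 2.99807.
So far: 21.2621.
Correction k=1: B_{2}/2! · (f^{(1)}(16) − f^{(1)}(10)) = 1/12 · (-0.131455 − (-0.0365770)) = -0.00790648.
Running total after k=1: 21.2542.
Correction k=2: B_{4}/4! · (f^{(3)}(16) − f^{(3)}(10)) = −1/720 · (0.00255027 − 0.00767665) = 7.11998e-06.
Running total after k=2: 21.2542.
Correction k=3: B_{6}/6! · (f^{(5)}(16) − f^{(5)}(10)) = 1/30240 · (8.30054e-05 − 0.000195122) = -3.70756e-09.

S_3 ≈ 21.2542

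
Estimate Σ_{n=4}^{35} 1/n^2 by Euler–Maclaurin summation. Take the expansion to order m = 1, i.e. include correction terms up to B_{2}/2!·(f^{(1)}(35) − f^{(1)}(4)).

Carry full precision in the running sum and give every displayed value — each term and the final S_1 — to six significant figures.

S_1 ≈ 0.255687

Integral: ∫_4^35 1/x^2 dx = 0.221429.
Endpoint term: (f(4) + f(35))/2 = (0.0625000 + 0.000816327)/2 = 0.0316582.
Integral + boundary = 0.253087.
Correction k=1: B_{2}/2! · (f^{(1)}(35) − f^{(1)}(4)) = 1/12 · (-4.66472e-05 − (-0.0312500)) = 0.00260028.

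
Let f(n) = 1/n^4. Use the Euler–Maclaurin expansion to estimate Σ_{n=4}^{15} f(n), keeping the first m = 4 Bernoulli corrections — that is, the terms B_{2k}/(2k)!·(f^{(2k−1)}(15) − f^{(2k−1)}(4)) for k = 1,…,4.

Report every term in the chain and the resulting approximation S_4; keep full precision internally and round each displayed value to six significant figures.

∫_4^15 1/x^4 dx evaluates to 0.00510957.
Endpoint term: (f(4) + f(15))/2 = (0.00390625 + 1.97531e-05)/2 = 0.00196300.
So far: 0.00707257.
Order-1 term: 1/12 · (-5.26749e-06 − (-0.00390625)) = 0.000325082.
After k=1: 0.00739765.
Order-2 term: −1/720 · (-7.02332e-07 − (-0.00732422)) = -1.01716e-05.
After k=2: 0.00738748.
Order-3 term: 1/30240 · (-1.74803e-07 − (-0.0256348)) = 8.47705e-07.
After k=3: 0.00738833.
Order-4 term: −1/1209600 · (-6.99210e-08 − (-0.144196)) = -1.19209e-07.

S_4 ≈ 0.00738821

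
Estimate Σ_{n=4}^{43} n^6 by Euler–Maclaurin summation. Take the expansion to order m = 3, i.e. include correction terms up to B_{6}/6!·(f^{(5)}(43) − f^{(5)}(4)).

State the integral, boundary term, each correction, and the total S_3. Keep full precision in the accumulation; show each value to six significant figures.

The integral term ∫_4^43 x^6 dx = 3.88312e+10.
½[f(4) + f(43)] = ½[4096.00 + 6.32136e+09] = 3.16068e+09.
Running total after boundary: 4.19919e+10.
Order-1 term: 1/12 · (8.82051e+08 − 6144.00) = 7.35037e+07.
Partial sum through k=1: 4.20654e+10.
Order-2 term: −1/720 · (9.54084e+06 − 7680.00) = -13240.5.
Partial sum through k=2: 4.20654e+10.
Order-3 term: 1/30240 · (30960.0 − 2880.00) = 0.928571.

S_3 ≈ 4.20654e+10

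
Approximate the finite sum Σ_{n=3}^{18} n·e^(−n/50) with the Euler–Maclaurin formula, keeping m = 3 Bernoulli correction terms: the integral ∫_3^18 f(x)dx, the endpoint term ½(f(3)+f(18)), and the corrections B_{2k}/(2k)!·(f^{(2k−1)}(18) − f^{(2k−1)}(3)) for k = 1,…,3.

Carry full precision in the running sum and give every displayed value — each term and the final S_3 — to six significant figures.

S_3 ≈ 131.232

∫_3^18 x·e^(−x/50) dx evaluates to 123.577.
Endpoint term: (f(3) + f(18))/2 = (2.82529 + 12.5582)/2 = 7.69173.
Integral + boundary = 131.268.
Correction k=1: B_{2}/2! · (f^{(1)}(18) − f^{(1)}(3)) = 1/12 · (0.446513 − 0.885259) = -0.0365622.
Partial sum through k=1: 131.232.
Correction k=2: B_{4}/4! · (f^{(3)}(18) − f^{(3)}(3)) = −1/720 · (0.000736746 − 0.00110752) = 5.14957e-07.
Partial sum through k=2: 131.232.
Correction k=3: B_{6}/6! · (f^{(5)}(18) − f^{(5)}(3)) = 1/30240 · (5.17955e-07 − 7.44371e-07) = -7.48729e-12.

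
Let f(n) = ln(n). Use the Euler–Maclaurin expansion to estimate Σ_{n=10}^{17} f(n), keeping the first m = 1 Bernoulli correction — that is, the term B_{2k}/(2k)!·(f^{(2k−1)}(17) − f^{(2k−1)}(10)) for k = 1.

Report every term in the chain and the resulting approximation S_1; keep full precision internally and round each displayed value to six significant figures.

S_1 ≈ 20.7032

Integral: ∫_10^17 ln(x) dx = 18.1388.
Endpoint term: (f(10) + f(17))/2 = (2.30259 + 2.83321)/2 = 2.56790.
So far: 20.7067.
k=1: B_{2}/(2)! × [f^{(1)}(17) − f^{(1)}(10)] = 1/12 × (0.0588235 − 0.100000) = -0.00343137.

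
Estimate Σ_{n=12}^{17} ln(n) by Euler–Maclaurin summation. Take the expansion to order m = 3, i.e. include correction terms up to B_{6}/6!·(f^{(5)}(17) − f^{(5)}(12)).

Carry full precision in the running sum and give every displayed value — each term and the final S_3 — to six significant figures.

S_3 ≈ 16.0028

The integral term ∫_12^17 ln(x) dx = 13.3457.
Endpoint term: (f(12) + f(17))/2 = (2.48491 + 2.83321)/2 = 2.65906.
So far: 16.0048.
k=1: B_{2}/(2)! × [f^{(1)}(17) − f^{(1)}(12)] = 1/12 × (0.0588235 − 0.0833333) = -0.00204248.
Running total after k=1: 16.0028.
k=2: B_{4}/(4)! × [f^{(3)}(17) − f^{(3)}(12)] = −1/720 × (0.000407083 − 0.00115741) = 1.04212e-06.
Running total after k=2: 16.0028.
k=3: B_{6}/(6)! × [f^{(5)}(17) − f^{(5)}(12)] = 1/30240 × (1.69031e-05 − 9.64506e-05) = -2.63054e-09.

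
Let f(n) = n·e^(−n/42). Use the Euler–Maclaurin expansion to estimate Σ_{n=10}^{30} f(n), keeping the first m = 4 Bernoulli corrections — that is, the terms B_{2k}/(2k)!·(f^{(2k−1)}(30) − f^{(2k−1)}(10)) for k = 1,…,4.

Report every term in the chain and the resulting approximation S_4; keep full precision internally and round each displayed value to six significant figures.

S_4 ≈ 252.142

Integral: ∫_10^30 x·e^(−x/42) dx = 240.897.
Endpoint term: (f(10) + f(30))/2 = (7.88128 + 14.6862)/2 = 11.2838.
Integral + boundary = 252.181.
k=1: B_{2}/(2)! × [f^{(1)}(30) − f^{(1)}(10)] = 1/12 × (0.139869 − 0.600478) = -0.0383841.
Running total after k=1: 252.142.
k=2: B_{4}/(4)! × [f^{(3)}(30) − f^{(3)}(10)] = −1/720 × (0.000634327 − 0.00123398) = 8.32846e-07.
Running total after k=2: 252.142.
k=3: B_{6}/(6)! × [f^{(5)}(30) − f^{(5)}(10)] = 1/30240 × (6.74242e-07 − 1.20609e-06) = -1.75876e-11.
Running total after k=3: 252.142.
k=4: B_{8}/(8)! × [f^{(7)}(30) − f^{(7)}(10)] = −1/1209600 × (5.60594e-10 − 9.70890e-10) = 3.39199e-16.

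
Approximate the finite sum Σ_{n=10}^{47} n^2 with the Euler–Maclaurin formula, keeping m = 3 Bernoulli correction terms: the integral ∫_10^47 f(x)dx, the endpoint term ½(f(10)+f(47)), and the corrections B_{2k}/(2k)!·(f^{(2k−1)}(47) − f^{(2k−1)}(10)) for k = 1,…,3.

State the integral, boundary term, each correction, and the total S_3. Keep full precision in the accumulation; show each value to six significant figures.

The integral term ∫_10^47 x^2 dx = 34274.3.
Boundary: ½(f(10) + f(47)) = ½(100.000 + 2209.00) = 1154.50.
Integral + boundary = 35428.8.
Correction k=1: B_{2}/2! · (f^{(1)}(47) − f^{(1)}(10)) = 1/12 · (94.0000 − 20.0000) = 6.16667.
Partial sum through k=1: 35435.0.
Correction k=2: B_{4}/4! · (f^{(3)}(47) − f^{(3)}(10)) = −1/720 · (0.00000 − 0.00000) = 0.00000.
Partial sum through k=2: 35435.0.
Correction k=3: B_{6}/6! · (f^{(5)}(47) − f^{(5)}(10)) = 1/30240 · (0.00000 − 0.00000) = 0.00000.

S_3 ≈ 35435.0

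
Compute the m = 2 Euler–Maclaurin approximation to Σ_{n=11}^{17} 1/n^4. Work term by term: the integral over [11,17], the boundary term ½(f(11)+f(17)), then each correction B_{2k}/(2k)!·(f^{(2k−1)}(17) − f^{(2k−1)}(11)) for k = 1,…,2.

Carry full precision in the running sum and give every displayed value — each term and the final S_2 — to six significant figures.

Integral: ∫_11^17 1/x^4 dx = 0.000182591.
½[f(11) + f(17)] = ½[6.83013e-05 + 1.19730e-05] = 4.01372e-05.
Running total after boundary: 0.000222728.
k=1: B_{2}/(2)! × [f^{(1)}(17) − f^{(1)}(11)] = 1/12 × (-2.81719e-06 − (-2.48369e-05)) = 1.83497e-06.
After k=1: 0.000224563.
k=2: B_{4}/(4)! × [f^{(3)}(17) − f^{(3)}(11)] = −1/720 × (-2.92441e-07 − (-6.15790e-06)) = -8.14647e-09.

S_2 ≈ 0.000224555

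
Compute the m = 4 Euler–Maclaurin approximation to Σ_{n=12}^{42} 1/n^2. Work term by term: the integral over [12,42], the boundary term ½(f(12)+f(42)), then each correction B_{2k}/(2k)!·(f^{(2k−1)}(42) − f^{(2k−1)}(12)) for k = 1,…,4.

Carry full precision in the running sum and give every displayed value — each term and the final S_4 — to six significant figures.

The integral term ∫_12^42 1/x^2 dx = 0.0595238.
Endpoint term: (f(12) + f(42))/2 = (0.00694444 + 0.000566893)/2 = 0.00375567.
So far: 0.0632795.
Order-1 term: 1/12 · (-2.69949e-05 − (-0.00115741)) = 9.42010e-05.
Partial sum through k=1: 0.0633737.
Order-2 term: −1/720 · (-1.83639e-07 − (-9.64506e-05)) = -1.33704e-07.
Partial sum through k=2: 0.0633735.
Order-3 term: 1/30240 · (-3.12311e-09 − (-2.00939e-05)) = 6.64377e-10.
Partial sum through k=3: 0.0633735.
Order-4 term: −1/1209600 · (-9.91464e-11 − (-7.81429e-06)) = -6.46014e-12.

S_4 ≈ 0.0633735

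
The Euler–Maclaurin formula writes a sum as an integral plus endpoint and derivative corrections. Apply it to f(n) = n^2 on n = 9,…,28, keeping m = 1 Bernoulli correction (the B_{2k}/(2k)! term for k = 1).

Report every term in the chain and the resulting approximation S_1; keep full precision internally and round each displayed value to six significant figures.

S_1 ≈ 7510.00

∫_9^28 x^2 dx evaluates to 7074.33.
Boundary: ½(f(9) + f(28)) = ½(81.0000 + 784.000) = 432.500.
Running total after boundary: 7506.83.
k=1: B_{2}/(2)! × [f^{(1)}(28) − f^{(1)}(9)] = 1/12 × (56.0000 − 18.0000) = 3.16667.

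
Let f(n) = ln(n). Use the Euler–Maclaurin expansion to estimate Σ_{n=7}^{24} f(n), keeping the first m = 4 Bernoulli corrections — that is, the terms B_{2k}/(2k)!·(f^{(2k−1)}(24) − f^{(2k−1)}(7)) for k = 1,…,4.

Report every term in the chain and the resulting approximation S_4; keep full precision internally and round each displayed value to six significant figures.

S_4 ≈ 48.2055

The integral term ∫_7^24 ln(x) dx = 45.6519.
Boundary: ½(f(7) + f(24)) = ½(1.94591 + 3.17805) = 2.56198.
Running total after boundary: 48.2139.
Correction k=1: B_{2}/2! · (f^{(1)}(24) − f^{(1)}(7)) = 1/12 · (0.0416667 − 0.142857) = -0.00843254.
Running total after k=1: 48.2055.
Correction k=2: B_{4}/4! · (f^{(3)}(24) − f^{(3)}(7)) = −1/720 · (0.000144676 − 0.00583090) = 7.89754e-06.
Running total after k=2: 48.2055.
Correction k=3: B_{6}/6! · (f^{(5)}(24) − f^{(5)}(7)) = 1/30240 · (3.01408e-06 − 0.00142798) = -4.71218e-08.
Running total after k=3: 48.2055.
Correction k=4: B_{8}/8! · (f^{(7)}(24) − f^{(7)}(7)) = −1/1209600 · (1.56983e-07 − 0.000874271) = 7.22647e-10.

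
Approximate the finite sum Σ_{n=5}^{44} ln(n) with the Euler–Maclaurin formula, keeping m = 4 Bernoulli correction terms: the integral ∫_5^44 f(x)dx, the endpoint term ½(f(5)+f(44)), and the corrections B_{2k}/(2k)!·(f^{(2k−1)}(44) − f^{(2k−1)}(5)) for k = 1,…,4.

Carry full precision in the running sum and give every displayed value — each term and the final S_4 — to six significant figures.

∫_5^44 ln(x) dx evaluates to 119.457.
½[f(5) + f(44)] = ½[1.60944 + 3.78419] = 2.69681.
Integral + boundary = 122.154.
k=1: B_{2}/(2)! × [f^{(1)}(44) − f^{(1)}(5)] = 1/12 × (0.0227273 − 0.200000) = -0.0147727.
Running total after k=1: 122.139.
k=2: B_{4}/(4)! × [f^{(3)}(44) − f^{(3)}(5)] = −1/720 × (2.34786e-05 − 0.0160000) = 2.21896e-05.
Running total after k=2: 122.139.
k=3: B_{6}/(6)! × [f^{(5)}(44) − f^{(5)}(5)] = 1/30240 × (1.45528e-07 − 0.00768000) = -2.53963e-07.
Running total after k=3: 122.139.
k=4: B_{8}/(8)! × [f^{(7)}(44) − f^{(7)}(5)] = −1/1209600 × (2.25509e-09 − 0.00921600) = 7.61905e-09.

S_4 ≈ 122.139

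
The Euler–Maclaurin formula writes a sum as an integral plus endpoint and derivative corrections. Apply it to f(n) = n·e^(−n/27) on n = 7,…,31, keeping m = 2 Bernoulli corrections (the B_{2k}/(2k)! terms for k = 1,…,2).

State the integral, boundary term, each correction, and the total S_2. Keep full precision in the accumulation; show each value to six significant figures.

S_2 ≈ 219.144

The integral term ∫_7^31 x·e^(−x/27) dx = 211.578.
½[f(7) + f(31)] = ½[5.40136 + 9.83393] = 7.61765.
Running total after boundary: 219.195.
k=1: B_{2}/(2)! × [f^{(1)}(31) − f^{(1)}(7)] = 1/12 × (-0.0469961 − 0.571573) = -0.0515474.
Running total after k=1: 219.144.
k=2: B_{4}/(4)! × [f^{(3)}(31) − f^{(3)}(7)] = −1/720 × (0.000805832 − 0.00290099) = 2.90994e-06.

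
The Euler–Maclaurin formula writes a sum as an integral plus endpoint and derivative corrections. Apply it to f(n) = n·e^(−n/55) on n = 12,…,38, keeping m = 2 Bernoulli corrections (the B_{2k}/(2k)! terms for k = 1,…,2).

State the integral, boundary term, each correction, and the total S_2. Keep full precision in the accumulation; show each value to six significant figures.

S_2 ≈ 413.739

Integral: ∫_12^38 x·e^(−x/55) dx = 399.433.
½[f(12) + f(38)] = ½[9.64775 + 19.0426] = 14.3452.
Running total after boundary: 413.778.
Order-1 term: 1/12 · (0.154892 − 0.628566) = -0.0394728.
After k=1: 413.739.
Order-2 term: −1/720 · (0.000382523 − 0.000739347) = 4.95589e-07.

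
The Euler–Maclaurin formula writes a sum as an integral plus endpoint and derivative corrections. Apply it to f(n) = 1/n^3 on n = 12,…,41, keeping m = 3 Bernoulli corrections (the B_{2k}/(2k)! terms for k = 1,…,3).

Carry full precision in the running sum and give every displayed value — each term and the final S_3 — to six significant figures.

S_3 ≈ 0.00348333

Integral: ∫_12^41 1/x^3 dx = 0.00317478.
½[f(12) + f(41)] = ½[0.000578704 + 1.45094e-05] = 0.000296607.
Integral + boundary = 0.00347139.
k=1: B_{2}/(2)! × [f^{(1)}(41) − f^{(1)}(12)] = 1/12 × (-1.06166e-06 − (-0.000144676)) = 1.19679e-05.
After k=1: 0.00348335.
k=2: B_{4}/(4)! × [f^{(3)}(41) − f^{(3)}(12)] = −1/720 × (-1.26313e-08 − (-2.00939e-05)) = -2.78906e-08.
After k=2: 0.00348333.
k=3: B_{6}/(6)! × [f^{(5)}(41) − f^{(5)}(12)] = 1/30240 × (-3.15595e-10 − (-5.86071e-06)) = 1.93796e-10.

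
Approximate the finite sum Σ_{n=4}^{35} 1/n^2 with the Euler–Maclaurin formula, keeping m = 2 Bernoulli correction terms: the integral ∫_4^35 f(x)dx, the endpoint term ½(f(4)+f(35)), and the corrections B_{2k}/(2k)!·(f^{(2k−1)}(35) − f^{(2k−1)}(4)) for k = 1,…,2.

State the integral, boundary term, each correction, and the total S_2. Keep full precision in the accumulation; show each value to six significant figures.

S_2 ≈ 0.255654

The integral term ∫_4^35 1/x^2 dx = 0.221429.
Boundary: ½(f(4) + f(35)) = ½(0.0625000 + 0.000816327) = 0.0316582.
So far: 0.253087.
Correction k=1: B_{2}/2! · (f^{(1)}(35) − f^{(1)}(4)) = 1/12 · (-4.66472e-05 − (-0.0312500)) = 0.00260028.
After k=1: 0.255687.
Correction k=2: B_{4}/4! · (f^{(3)}(35) − f^{(3)}(4)) = −1/720 · (-4.56952e-07 − (-0.0234375)) = -3.25514e-05.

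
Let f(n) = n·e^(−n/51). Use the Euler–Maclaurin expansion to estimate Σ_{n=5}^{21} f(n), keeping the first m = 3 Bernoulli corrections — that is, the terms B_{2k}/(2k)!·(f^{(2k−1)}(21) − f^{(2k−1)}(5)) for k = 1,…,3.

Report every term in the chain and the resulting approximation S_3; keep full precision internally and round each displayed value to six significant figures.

∫_5^21 x·e^(−x/51) dx evaluates to 156.661.
Boundary: ½(f(5) + f(21)) = ½(4.53307 + 13.9121) = 9.22257.
Integral + boundary = 165.883.
k=1: B_{2}/(2)! × [f^{(1)}(21) − f^{(1)}(5)] = 1/12 × (0.389694 − 0.817730) = -0.0356696.
After k=1: 165.848.
k=2: B_{4}/(4)! × [f^{(3)}(21) − f^{(3)}(5)] = −1/720 × (0.000659229 − 0.00101152) = 4.89289e-07.
After k=2: 165.848.
k=3: B_{6}/(6)! × [f^{(5)}(21) − f^{(5)}(5)] = 1/30240 × (4.49301e-07 − 6.56918e-07) = -6.86563e-12.

S_3 ≈ 165.848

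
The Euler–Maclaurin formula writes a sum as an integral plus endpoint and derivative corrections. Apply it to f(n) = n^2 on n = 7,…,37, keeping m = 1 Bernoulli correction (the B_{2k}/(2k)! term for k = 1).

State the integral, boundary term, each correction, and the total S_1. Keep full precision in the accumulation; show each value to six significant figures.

S_1 ≈ 17484.0

Integral: ∫_7^37 x^2 dx = 16770.0.
½[f(7) + f(37)] = ½[49.0000 + 1369.00] = 709.000.
Running total after boundary: 17479.0.
Correction k=1: B_{2}/2! · (f^{(1)}(37) − f^{(1)}(7)) = 1/12 · (74.0000 − 14.0000) = 5.00000.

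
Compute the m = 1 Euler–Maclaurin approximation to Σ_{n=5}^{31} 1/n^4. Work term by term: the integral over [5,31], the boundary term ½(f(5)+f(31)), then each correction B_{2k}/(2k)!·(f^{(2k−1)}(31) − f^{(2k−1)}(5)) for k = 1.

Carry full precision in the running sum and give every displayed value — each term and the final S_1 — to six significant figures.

S_1 ≈ 0.00356267

The integral term ∫_5^31 1/x^4 dx = 0.00265548.
Boundary: ½(f(5) + f(31)) = ½(0.00160000 + 1.08281e-06) = 0.000800541.
So far: 0.00345602.
k=1: B_{2}/(2)! × [f^{(1)}(31) − f^{(1)}(5)] = 1/12 × (-1.39718e-07 − (-0.00128000)) = 0.000106655.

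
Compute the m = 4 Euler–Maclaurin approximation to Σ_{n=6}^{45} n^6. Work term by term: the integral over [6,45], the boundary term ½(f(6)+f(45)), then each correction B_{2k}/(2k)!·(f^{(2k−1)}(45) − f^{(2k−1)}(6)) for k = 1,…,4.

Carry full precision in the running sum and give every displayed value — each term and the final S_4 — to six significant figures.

S_4 ≈ 5.76255e+10

The integral term ∫_6^45 x^6 dx = 5.33813e+10.
Boundary: ½(f(6) + f(45)) = ½(46656.0 + 8.30377e+09) = 4.15191e+09.
Integral + boundary = 5.75332e+10.
Correction k=1: B_{2}/2! · (f^{(1)}(45) − f^{(1)}(6)) = 1/12 · (1.10717e+09 − 46656.0) = 9.22602e+07.
Partial sum through k=1: 5.76255e+10.
Correction k=2: B_{4}/4! · (f^{(3)}(45) − f^{(3)}(6)) = −1/720 · (1.09350e+07 − 25920.0) = -15151.5.
Partial sum through k=2: 5.76255e+10.
Correction k=3: B_{6}/6! · (f^{(5)}(45) − f^{(5)}(6)) = 1/30240 · (32400.0 − 4320.00) = 0.928571.
Partial sum through k=3: 5.76255e+10.
Correction k=4: B_{8}/8! · (f^{(7)}(45) − f^{(7)}(6)) = −1/1209600 · (0.00000 − 0.00000) = 0.00000.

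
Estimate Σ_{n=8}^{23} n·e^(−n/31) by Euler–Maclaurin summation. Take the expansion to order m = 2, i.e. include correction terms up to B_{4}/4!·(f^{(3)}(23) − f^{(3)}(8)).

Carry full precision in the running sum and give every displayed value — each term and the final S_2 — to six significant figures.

S_2 ≈ 145.392

Integral: ∫_8^23 x·e^(−x/31) dx = 136.863.
Endpoint term: (f(8) + f(23))/2 = (6.18036 + 10.9524)/2 = 8.56638.
So far: 145.429.
k=1: B_{2}/(2)! × [f^{(1)}(23) − f^{(1)}(8)] = 1/12 × (0.122888 − 0.573179) = -0.0375242.
Running total after k=1: 145.392.
k=2: B_{4}/(4)! × [f^{(3)}(23) − f^{(3)}(8)] = −1/720 × (0.00111891 − 0.00220423) = 1.50740e-06.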